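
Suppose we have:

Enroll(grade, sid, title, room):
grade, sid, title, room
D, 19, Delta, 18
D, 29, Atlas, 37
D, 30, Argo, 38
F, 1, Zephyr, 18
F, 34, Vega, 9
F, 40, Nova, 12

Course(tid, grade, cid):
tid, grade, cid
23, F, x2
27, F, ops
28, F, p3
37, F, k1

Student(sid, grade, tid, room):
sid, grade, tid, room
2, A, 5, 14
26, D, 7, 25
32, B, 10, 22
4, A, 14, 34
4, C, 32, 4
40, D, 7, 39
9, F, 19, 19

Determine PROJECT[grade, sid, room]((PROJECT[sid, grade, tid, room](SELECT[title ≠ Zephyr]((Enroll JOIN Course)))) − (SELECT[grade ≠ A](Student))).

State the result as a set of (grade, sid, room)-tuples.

{(F, 34, 9), (F, 40, 12)}

Enroll ⋈ Course (natural join on grade): {(F, 1, Zephyr, 18, 23, x2), (F, 1, Zephyr, 18, 27, ops), (F, 1, Zephyr, 18, 28, p3), (F, 1, Zephyr, 18, 37, k1), (F, 34, Vega, 9, 23, x2), (F, 34, Vega, 9, 27, ops), (F, 34, Vega, 9, 28, p3), (F, 34, Vega, 9, 37, k1), (F, 40, Nova, 12, 23, x2), (F, 40, Nova, 12, 27, ops), (F, 40, Nova, 12, 28, p3), (F, 40, Nova, 12, 37, k1)}
Apply σ_{title ≠ Zephyr}; surviving tuples: {(F, 34, Vega, 9, 23, x2), (F, 34, Vega, 9, 27, ops), (F, 34, Vega, 9, 28, p3), (F, 34, Vega, 9, 37, k1), (F, 40, Nova, 12, 23, x2), (F, 40, Nova, 12, 27, ops), (F, 40, Nova, 12, 28, p3), (F, 40, Nova, 12, 37, k1)}
Projecting to sid, grade, tid, room: {(34, F, 23, 9), (34, F, 27, 9), (34, F, 28, 9), (34, F, 37, 9), (40, F, 23, 12), (40, F, 27, 12), (40, F, 28, 12), (40, F, 37, 12)}
Apply σ_{grade ≠ A}; surviving tuples: {(26, D, 7, 25), (32, B, 10, 22), (4, C, 32, 4), (40, D, 7, 39), (9, F, 19, 19)}
Difference: {(34, F, 23, 9), (34, F, 27, 9), (34, F, 28, 9), (34, F, 37, 9), (40, F, 23, 12), (40, F, 27, 12), (40, F, 28, 12), (40, F, 37, 12)} with {(26, D, 7, 25), (32, B, 10, 22), (4, C, 32, 4), (40, D, 7, 39), (9, F, 19, 19)} → {(34, F, 23, 9), (34, F, 27, 9), (34, F, 28, 9), (34, F, 37, 9), (40, F, 23, 12), (40, F, 27, 12), (40, F, 28, 12), (40, F, 37, 12)}
Projecting to grade, sid, room (6 duplicate(s) eliminated): {(F, 34, 9), (F, 40, 12)}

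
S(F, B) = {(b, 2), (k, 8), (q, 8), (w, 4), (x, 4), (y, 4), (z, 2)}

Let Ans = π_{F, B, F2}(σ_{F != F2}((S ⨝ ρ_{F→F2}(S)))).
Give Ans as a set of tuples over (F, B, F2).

{(b, 2, z), (k, 8, q), (q, 8, k), (w, 4, x), (w, 4, y), (x, 4, w), (x, 4, y), (y, 4, w), (y, 4, x), (z, 2, b)}

ρ[F→F2]: schema becomes (F2, B); tuples unchanged.
Joining S and ρ_{F→F2}(S) on B yields {(b, 2, b), (b, 2, z), (k, 8, k), (k, 8, q), (q, 8, k), (q, 8, q), (w, 4, w), (w, 4, x), (w, 4, y), (x, 4, w), (x, 4, x), (x, 4, y), (y, 4, w), (y, 4, x), (y, 4, y), (z, 2, b), (z, 2, z)}.
Filtering on F != F2 leaves {(b, 2, z), (k, 8, q), (q, 8, k), (w, 4, x), (w, 4, y), (x, 4, w), (x, 4, y), (y, 4, w), (y, 4, x), (z, 2, b)}.
Keep only column(s) F, B, F2: {(b, 2, z), (k, 8, q), (q, 8, k), (w, 4, x), (w, 4, y), (x, 4, w), (x, 4, y), (y, 4, w), (y, 4, x), (z, 2, b)}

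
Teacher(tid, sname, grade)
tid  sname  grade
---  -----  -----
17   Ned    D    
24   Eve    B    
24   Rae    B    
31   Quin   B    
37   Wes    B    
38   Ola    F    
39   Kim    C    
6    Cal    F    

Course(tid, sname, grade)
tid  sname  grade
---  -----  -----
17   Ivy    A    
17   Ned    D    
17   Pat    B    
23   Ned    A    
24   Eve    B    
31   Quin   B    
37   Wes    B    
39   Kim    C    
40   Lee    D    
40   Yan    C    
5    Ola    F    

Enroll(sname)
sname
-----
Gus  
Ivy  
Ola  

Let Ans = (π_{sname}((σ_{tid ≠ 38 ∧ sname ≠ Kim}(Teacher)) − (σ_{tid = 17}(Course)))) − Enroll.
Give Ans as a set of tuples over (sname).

{Cal, Eve, Quin, Rae, Wes}

σ[tid ≠ 38 ∧ sname ≠ Kim]: keep tuples satisfying tid ≠ 38 ∧ sname ≠ Kim → {(17, Ned, D), (24, Eve, B), (24, Rae, B), (31, Quin, B), (37, Wes, B), (6, Cal, F)}
σ[tid = 17]: keep tuples satisfying tid = 17 → {(17, Ivy, A), (17, Ned, D), (17, Pat, B)}
Set difference of the two operands is {(24, Eve, B), (24, Rae, B), (31, Quin, B), (37, Wes, B), (6, Cal, F)}.
Keep only column(s) sname: {Cal, Eve, Quin, Rae, Wes}
Set difference of the two operands is {Cal, Eve, Quin, Rae, Wes}.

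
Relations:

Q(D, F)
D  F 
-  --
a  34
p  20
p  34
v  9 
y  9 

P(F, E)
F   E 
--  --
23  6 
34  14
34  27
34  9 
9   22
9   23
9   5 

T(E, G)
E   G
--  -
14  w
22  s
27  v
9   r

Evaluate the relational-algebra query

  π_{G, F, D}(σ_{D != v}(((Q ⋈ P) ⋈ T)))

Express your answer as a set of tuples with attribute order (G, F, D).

{(r, 34, a), (r, 34, p), (s, 9, y), (v, 34, a), (v, 34, p), (w, 34, a), (w, 34, p)}

Q ⋈ P (natural join on F): {(a, 34, 14), (a, 34, 27), (a, 34, 9), (p, 34, 14), (p, 34, 27), (p, 34, 9), (v, 9, 22), (v, 9, 23), (v, 9, 5), (y, 9, 22), (y, 9, 23), (y, 9, 5)}
(Q ⋈ P) ⋈ T (natural join on E): {(a, 34, 14, w), (a, 34, 27, v), (a, 34, 9, r), (p, 34, 14, w), (p, 34, 27, v), (p, 34, 9, r), (v, 9, 22, s), (y, 9, 22, s)}
σ[D != v]: keep tuples satisfying D != v → {(a, 34, 14, w), (a, 34, 27, v), (a, 34, 9, r), (p, 34, 14, w), (p, 34, 27, v), (p, 34, 9, r), (y, 9, 22, s)}
π_{G, F, D} gives {(r, 34, a), (r, 34, p), (s, 9, y), (v, 34, a), (v, 34, p), (w, 34, a), (w, 34, p)}.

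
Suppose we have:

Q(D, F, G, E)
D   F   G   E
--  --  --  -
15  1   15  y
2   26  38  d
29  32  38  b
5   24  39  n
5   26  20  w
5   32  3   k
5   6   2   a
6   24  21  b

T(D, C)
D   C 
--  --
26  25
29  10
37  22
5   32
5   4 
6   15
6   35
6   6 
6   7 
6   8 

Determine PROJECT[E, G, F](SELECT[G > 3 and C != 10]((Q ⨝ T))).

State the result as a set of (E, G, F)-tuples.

Q ⋈ T (natural join on D): {(29, 32, 38, b, 10), (5, 24, 39, n, 32), (5, 24, 39, n, 4), (5, 26, 20, w, 32), (5, 26, 20, w, 4), (5, 32, 3, k, 32), (5, 32, 3, k, 4), (5, 6, 2, a, 32), (5, 6, 2, a, 4), (6, 24, 21, b, 15), (6, 24, 21, b, 35), (6, 24, 21, b, 6), (6, 24, 21, b, 7), (6, 24, 21, b, 8)}
Selection G > 3 and C != 10: {(5, 24, 39, n, 32), (5, 24, 39, n, 4), (5, 26, 20, w, 32), (5, 26, 20, w, 4), (6, 24, 21, b, 15), (6, 24, 21, b, 35), (6, 24, 21, b, 6), (6, 24, 21, b, 7), (6, 24, 21, b, 8)}
Projecting to E, G, F (6 duplicate(s) eliminated): {(b, 21, 24), (n, 39, 24), (w, 20, 26)}

{(b, 21, 24), (n, 39, 24), (w, 20, 26)}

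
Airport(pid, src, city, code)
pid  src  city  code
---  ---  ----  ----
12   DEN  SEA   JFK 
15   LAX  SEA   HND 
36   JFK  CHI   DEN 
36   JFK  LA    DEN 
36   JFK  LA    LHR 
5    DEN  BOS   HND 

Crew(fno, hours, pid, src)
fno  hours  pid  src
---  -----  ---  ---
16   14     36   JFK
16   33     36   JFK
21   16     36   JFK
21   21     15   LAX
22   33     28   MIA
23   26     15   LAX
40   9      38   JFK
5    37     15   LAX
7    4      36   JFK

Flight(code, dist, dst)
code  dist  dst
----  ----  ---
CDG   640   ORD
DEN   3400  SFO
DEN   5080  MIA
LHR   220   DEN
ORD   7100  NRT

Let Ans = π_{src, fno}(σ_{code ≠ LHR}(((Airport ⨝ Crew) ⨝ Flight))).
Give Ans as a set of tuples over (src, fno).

{(JFK, 16), (JFK, 21), (JFK, 7)}

Natural join on pid, src: {(15, LAX, SEA, HND, 21, 21), (15, LAX, SEA, HND, 23, 26), (15, LAX, SEA, HND, 5, 37), (36, JFK, CHI, DEN, 16, 14), (36, JFK, CHI, DEN, 16, 33), (36, JFK, CHI, DEN, 21, 16), (36, JFK, CHI, DEN, 7, 4), (36, JFK, LA, DEN, 16, 14), (36, JFK, LA, DEN, 16, 33), (36, JFK, LA, DEN, 21, 16), (36, JFK, LA, DEN, 7, 4), (36, JFK, LA, LHR, 16, 14), (36, JFK, LA, LHR, 16, 33), (36, JFK, LA, LHR, 21, 16), (36, JFK, LA, LHR, 7, 4)}
Natural join on code: {(36, JFK, CHI, DEN, 16, 14, 3400, SFO), (36, JFK, CHI, DEN, 16, 14, 5080, MIA), (36, JFK, CHI, DEN, 16, 33, 3400, SFO), (36, JFK, CHI, DEN, 16, 33, 5080, MIA), (36, JFK, CHI, DEN, 21, 16, 3400, SFO), (36, JFK, CHI, DEN, 21, 16, 5080, MIA), (36, JFK, CHI, DEN, 7, 4, 3400, SFO), (36, JFK, CHI, DEN, 7, 4, 5080, MIA), (36, JFK, LA, DEN, 16, 14, 3400, SFO), (36, JFK, LA, DEN, 16, 14, 5080, MIA), (36, JFK, LA, DEN, 16, 33, 3400, SFO), (36, JFK, LA, DEN, 16, 33, 5080, MIA), (36, JFK, LA, DEN, 21, 16, 3400, SFO), (36, JFK, LA, DEN, 21, 16, 5080, MIA), (36, JFK, LA, DEN, 7, 4, 3400, SFO), (36, JFK, LA, DEN, 7, 4, 5080, MIA), (36, JFK, LA, LHR, 16, 14, 220, DEN), (36, JFK, LA, LHR, 16, 33, 220, DEN), (36, JFK, LA, LHR, 21, 16, 220, DEN), (36, JFK, LA, LHR, 7, 4, 220, DEN)}
Apply σ_{code ≠ LHR}; surviving tuples: {(36, JFK, CHI, DEN, 16, 14, 3400, SFO), (36, JFK, CHI, DEN, 16, 14, 5080, MIA), (36, JFK, CHI, DEN, 16, 33, 3400, SFO), (36, JFK, CHI, DEN, 16, 33, 5080, MIA), (36, JFK, CHI, DEN, 21, 16, 3400, SFO), (36, JFK, CHI, DEN, 21, 16, 5080, MIA), (36, JFK, CHI, DEN, 7, 4, 3400, SFO), (36, JFK, CHI, DEN, 7, 4, 5080, MIA), (36, JFK, LA, DEN, 16, 14, 3400, SFO), (36, JFK, LA, DEN, 16, 14, 5080, MIA), (36, JFK, LA, DEN, 16, 33, 3400, SFO), (36, JFK, LA, DEN, 16, 33, 5080, MIA), (36, JFK, LA, DEN, 21, 16, 3400, SFO), (36, JFK, LA, DEN, 21, 16, 5080, MIA), (36, JFK, LA, DEN, 7, 4, 3400, SFO), (36, JFK, LA, DEN, 7, 4, 5080, MIA)}
π[src, fno]: project onto (src, fno) (13 duplicate(s) eliminated) → {(JFK, 16), (JFK, 21), (JFK, 7)}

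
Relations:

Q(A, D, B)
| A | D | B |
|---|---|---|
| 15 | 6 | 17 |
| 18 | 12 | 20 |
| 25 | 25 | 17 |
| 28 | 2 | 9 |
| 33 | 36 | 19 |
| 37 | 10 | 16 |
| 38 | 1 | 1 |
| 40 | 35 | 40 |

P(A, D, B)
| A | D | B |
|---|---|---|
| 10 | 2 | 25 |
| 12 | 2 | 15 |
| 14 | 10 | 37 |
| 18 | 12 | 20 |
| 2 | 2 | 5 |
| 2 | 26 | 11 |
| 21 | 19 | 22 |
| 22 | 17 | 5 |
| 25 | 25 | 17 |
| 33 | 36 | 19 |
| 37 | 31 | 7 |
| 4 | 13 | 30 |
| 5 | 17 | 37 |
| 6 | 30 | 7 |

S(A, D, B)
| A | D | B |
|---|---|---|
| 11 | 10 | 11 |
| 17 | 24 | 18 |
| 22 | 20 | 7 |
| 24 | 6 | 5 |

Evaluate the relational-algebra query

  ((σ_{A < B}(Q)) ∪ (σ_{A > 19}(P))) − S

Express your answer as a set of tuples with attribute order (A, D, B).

{(15, 6, 17), (18, 12, 20), (21, 19, 22), (22, 17, 5), (25, 25, 17), (33, 36, 19), (37, 31, 7)}

σ[A < B]: keep tuples satisfying A < B → {(15, 6, 17), (18, 12, 20)}
σ[A > 19]: keep tuples satisfying A > 19 → {(21, 19, 22), (22, 17, 5), (25, 25, 17), (33, 36, 19), (37, 31, 7)}
Taking the union: {(15, 6, 17), (18, 12, 20), (21, 19, 22), (22, 17, 5), (25, 25, 17), (33, 36, 19), (37, 31, 7)}
Taking the difference: {(15, 6, 17), (18, 12, 20), (21, 19, 22), (22, 17, 5), (25, 25, 17), (33, 36, 19), (37, 31, 7)}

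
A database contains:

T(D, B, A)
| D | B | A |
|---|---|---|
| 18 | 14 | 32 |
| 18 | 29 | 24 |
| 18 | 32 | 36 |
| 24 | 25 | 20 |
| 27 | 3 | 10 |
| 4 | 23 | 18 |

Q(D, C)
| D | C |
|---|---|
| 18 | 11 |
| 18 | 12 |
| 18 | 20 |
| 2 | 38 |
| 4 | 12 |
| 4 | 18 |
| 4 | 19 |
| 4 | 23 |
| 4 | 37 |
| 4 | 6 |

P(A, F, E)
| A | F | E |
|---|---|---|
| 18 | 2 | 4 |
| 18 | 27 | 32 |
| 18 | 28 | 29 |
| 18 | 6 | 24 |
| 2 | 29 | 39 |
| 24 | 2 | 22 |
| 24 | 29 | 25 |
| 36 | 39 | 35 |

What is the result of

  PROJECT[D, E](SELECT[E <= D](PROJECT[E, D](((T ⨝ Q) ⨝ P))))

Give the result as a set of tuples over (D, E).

{(4, 4)}

Natural join on D: {(18, 14, 32, 11), (18, 14, 32, 12), (18, 14, 32, 20), (18, 29, 24, 11), (18, 29, 24, 12), (18, 29, 24, 20), (18, 32, 36, 11), (18, 32, 36, 12), (18, 32, 36, 20), (4, 23, 18, 12), (4, 23, 18, 18), (4, 23, 18, 19), (4, 23, 18, 23), (4, 23, 18, 37), (4, 23, 18, 6)}
Natural join on A: {(18, 29, 24, 11, 2, 22), (18, 29, 24, 11, 29, 25), (18, 29, 24, 12, 2, 22), (18, 29, 24, 12, 29, 25), (18, 29, 24, 20, 2, 22), (18, 29, 24, 20, 29, 25), (18, 32, 36, 11, 39, 35), (18, 32, 36, 12, 39, 35), (18, 32, 36, 20, 39, 35), (4, 23, 18, 12, 2, 4), (4, 23, 18, 12, 27, 32), (4, 23, 18, 12, 28, 29), (4, 23, 18, 12, 6, 24), (4, 23, 18, 18, 2, 4), (4, 23, 18, 18, 27, 32), (4, 23, 18, 18, 28, 29), (4, 23, 18, 18, 6, 24), (4, 23, 18, 19, 2, 4), (4, 23, 18, 19, 27, 32), (4, 23, 18, 19, 28, 29), (4, 23, 18, 19, 6, 24), (4, 23, 18, 23, 2, 4), (4, 23, 18, 23, 27, 32), (4, 23, 18, 23, 28, 29), (4, 23, 18, 23, 6, 24), (4, 23, 18, 37, 2, 4), (4, 23, 18, 37, 27, 32), (4, 23, 18, 37, 28, 29), (4, 23, 18, 37, 6, 24), (4, 23, 18, 6, 2, 4), (4, 23, 18, 6, 27, 32), (4, 23, 18, 6, 28, 29), (4, 23, 18, 6, 6, 24)}
π[E, D]: project onto (E, D) (26 duplicate(s) eliminated) → {(22, 18), (24, 4), (25, 18), (29, 4), (32, 4), (35, 18), (4, 4)}
Apply σ_{E <= D}; surviving tuples: {(4, 4)}
π[D, E]: project onto (D, E) → {(4, 4)}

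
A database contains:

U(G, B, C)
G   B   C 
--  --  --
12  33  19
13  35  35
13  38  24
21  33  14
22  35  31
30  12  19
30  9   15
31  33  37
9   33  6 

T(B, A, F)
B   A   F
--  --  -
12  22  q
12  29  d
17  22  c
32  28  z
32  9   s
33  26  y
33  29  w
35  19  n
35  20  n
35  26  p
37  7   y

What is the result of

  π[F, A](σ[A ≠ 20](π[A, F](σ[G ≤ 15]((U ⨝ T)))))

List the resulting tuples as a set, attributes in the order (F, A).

U ⋈ T (natural join on B): {(12, 33, 19, 26, y), (12, 33, 19, 29, w), (13, 35, 35, 19, n), (13, 35, 35, 20, n), (13, 35, 35, 26, p), (21, 33, 14, 26, y), (21, 33, 14, 29, w), (22, 35, 31, 19, n), (22, 35, 31, 20, n), (22, 35, 31, 26, p), (30, 12, 19, 22, q), (30, 12, 19, 29, d), (31, 33, 37, 26, y), (31, 33, 37, 29, w), (9, 33, 6, 26, y), (9, 33, 6, 29, w)}
Selection G ≤ 15: {(12, 33, 19, 26, y), (12, 33, 19, 29, w), (13, 35, 35, 19, n), (13, 35, 35, 20, n), (13, 35, 35, 26, p), (9, 33, 6, 26, y), (9, 33, 6, 29, w)}
π[A, F]: project onto (A, F) (2 duplicate(s) eliminated) → {(19, n), (20, n), (26, p), (26, y), (29, w)}
Selection A ≠ 20: {(19, n), (26, p), (26, y), (29, w)}
π[F, A]: project onto (F, A) → {(n, 19), (p, 26), (w, 29), (y, 26)}

{(n, 19), (p, 26), (w, 29), (y, 26)}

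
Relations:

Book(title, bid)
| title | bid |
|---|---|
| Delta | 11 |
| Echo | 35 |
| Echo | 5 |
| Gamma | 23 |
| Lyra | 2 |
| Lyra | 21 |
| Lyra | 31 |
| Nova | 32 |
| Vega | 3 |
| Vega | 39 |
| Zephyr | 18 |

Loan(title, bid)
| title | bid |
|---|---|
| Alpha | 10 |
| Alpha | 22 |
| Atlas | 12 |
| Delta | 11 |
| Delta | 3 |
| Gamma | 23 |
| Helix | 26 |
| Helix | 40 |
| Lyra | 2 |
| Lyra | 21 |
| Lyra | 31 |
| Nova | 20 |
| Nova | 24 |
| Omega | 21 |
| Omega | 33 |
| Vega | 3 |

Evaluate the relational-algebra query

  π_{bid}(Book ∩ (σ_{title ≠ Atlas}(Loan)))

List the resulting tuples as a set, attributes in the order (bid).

{11, 2, 21, 23, 3, 31}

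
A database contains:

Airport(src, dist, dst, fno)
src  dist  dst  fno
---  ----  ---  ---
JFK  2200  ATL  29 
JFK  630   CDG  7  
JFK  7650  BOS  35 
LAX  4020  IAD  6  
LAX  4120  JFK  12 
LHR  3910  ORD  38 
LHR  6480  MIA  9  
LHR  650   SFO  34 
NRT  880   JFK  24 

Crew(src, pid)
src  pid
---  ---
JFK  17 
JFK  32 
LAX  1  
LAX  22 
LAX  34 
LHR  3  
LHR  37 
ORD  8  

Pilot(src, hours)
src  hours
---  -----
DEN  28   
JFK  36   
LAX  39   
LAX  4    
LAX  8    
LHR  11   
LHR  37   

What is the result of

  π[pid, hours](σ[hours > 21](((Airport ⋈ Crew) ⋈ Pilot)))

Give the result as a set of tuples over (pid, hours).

Airport ⋈ Crew (natural join on src): {(JFK, 2200, ATL, 29, 17), (JFK, 2200, ATL, 29, 32), (JFK, 630, CDG, 7, 17), (JFK, 630, CDG, 7, 32), (JFK, 7650, BOS, 35, 17), (JFK, 7650, BOS, 35, 32), (LAX, 4020, IAD, 6, 1), (LAX, 4020, IAD, 6, 22), (LAX, 4020, IAD, 6, 34), (LAX, 4120, JFK, 12, 1), (LAX, 4120, JFK, 12, 22), (LAX, 4120, JFK, 12, 34), (LHR, 3910, ORD, 38, 3), (LHR, 3910, ORD, 38, 37), (LHR, 6480, MIA, 9, 3), (LHR, 6480, MIA, 9, 37), (LHR, 650, SFO, 34, 3), (LHR, 650, SFO, 34, 37)}
(Airport ⋈ Crew) ⋈ Pilot (natural join on src): {(JFK, 2200, ATL, 29, 17, 36), (JFK, 2200, ATL, 29, 32, 36), (JFK, 630, CDG, 7, 17, 36), (JFK, 630, CDG, 7, 32, 36), (JFK, 7650, BOS, 35, 17, 36), (JFK, 7650, BOS, 35, 32, 36), (LAX, 4020, IAD, 6, 1, 39), (LAX, 4020, IAD, 6, 1, 4), (LAX, 4020, IAD, 6, 1, 8), (LAX, 4020, IAD, 6, 22, 39), (LAX, 4020, IAD, 6, 22, 4), (LAX, 4020, IAD, 6, 22, 8), (LAX, 4020, IAD, 6, 34, 39), (LAX, 4020, IAD, 6, 34, 4), (LAX, 4020, IAD, 6, 34, 8), (LAX, 4120, JFK, 12, 1, 39), (LAX, 4120, JFK, 12, 1, 4), (LAX, 4120, JFK, 12, 1, 8), (LAX, 4120, JFK, 12, 22, 39), (LAX, 4120, JFK, 12, 22, 4), (LAX, 4120, JFK, 12, 22, 8), (LAX, 4120, JFK, 12, 34, 39), (LAX, 4120, JFK, 12, 34, 4), (LAX, 4120, JFK, 12, 34, 8), (LHR, 3910, ORD, 38, 3, 11), (LHR, 3910, ORD, 38, 3, 37), (LHR, 3910, ORD, 38, 37, 11), (LHR, 3910, ORD, 38, 37, 37), (LHR, 6480, MIA, 9, 3, 11), (LHR, 6480, MIA, 9, 3, 37), (LHR, 6480, MIA, 9, 37, 11), (LHR, 6480, MIA, 9, 37, 37), (LHR, 650, SFO, 34, 3, 11), (LHR, 650, SFO, 34, 3, 37), (LHR, 650, SFO, 34, 37, 11), (LHR, 650, SFO, 34, 37, 37)}
Apply σ_{hours > 21}; surviving tuples: {(JFK, 2200, ATL, 29, 17, 36), (JFK, 2200, ATL, 29, 32, 36), (JFK, 630, CDG, 7, 17, 36), (JFK, 630, CDG, 7, 32, 36), (JFK, 7650, BOS, 35, 17, 36), (JFK, 7650, BOS, 35, 32, 36), (LAX, 4020, IAD, 6, 1, 39), (LAX, 4020, IAD, 6, 22, 39), (LAX, 4020, IAD, 6, 34, 39), (LAX, 4120, JFK, 12, 1, 39), (LAX, 4120, JFK, 12, 22, 39), (LAX, 4120, JFK, 12, 34, 39), (LHR, 3910, ORD, 38, 3, 37), (LHR, 3910, ORD, 38, 37, 37), (LHR, 6480, MIA, 9, 3, 37), (LHR, 6480, MIA, 9, 37, 37), (LHR, 650, SFO, 34, 3, 37), (LHR, 650, SFO, 34, 37, 37)}
π[pid, hours]: project onto (pid, hours) (11 duplicate(s) eliminated) → {(1, 39), (17, 36), (22, 39), (3, 37), (32, 36), (34, 39), (37, 37)}

{(1, 39), (17, 36), (22, 39), (3, 37), (32, 36), (34, 39), (37, 37)}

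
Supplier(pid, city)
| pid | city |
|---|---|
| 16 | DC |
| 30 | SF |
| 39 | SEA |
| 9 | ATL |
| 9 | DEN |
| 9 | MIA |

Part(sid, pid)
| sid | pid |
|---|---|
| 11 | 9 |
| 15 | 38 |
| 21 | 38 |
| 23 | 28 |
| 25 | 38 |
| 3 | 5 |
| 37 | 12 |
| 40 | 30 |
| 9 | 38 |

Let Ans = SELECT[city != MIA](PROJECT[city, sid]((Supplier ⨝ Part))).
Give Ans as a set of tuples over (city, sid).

Supplier ⋈ Part (natural join on pid): {(30, SF, 40), (9, ATL, 11), (9, DEN, 11), (9, MIA, 11)}
π[city, sid]: project onto (city, sid) → {(ATL, 11), (DEN, 11), (MIA, 11), (SF, 40)}
σ[city != MIA]: keep tuples satisfying city != MIA → {(ATL, 11), (DEN, 11), (SF, 40)}

{(ATL, 11), (DEN, 11), (SF, 40)}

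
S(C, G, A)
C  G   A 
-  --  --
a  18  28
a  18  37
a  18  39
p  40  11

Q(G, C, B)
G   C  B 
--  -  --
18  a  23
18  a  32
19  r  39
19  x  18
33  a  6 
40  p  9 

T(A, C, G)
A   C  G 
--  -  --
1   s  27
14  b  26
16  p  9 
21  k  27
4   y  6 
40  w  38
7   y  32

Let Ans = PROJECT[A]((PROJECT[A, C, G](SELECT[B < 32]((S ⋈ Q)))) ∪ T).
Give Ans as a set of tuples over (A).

Natural join on C, G: {(a, 18, 28, 23), (a, 18, 28, 32), (a, 18, 37, 23), (a, 18, 37, 32), (a, 18, 39, 23), (a, 18, 39, 32), (p, 40, 11, 9)}
Filtering on B < 32 leaves {(a, 18, 28, 23), (a, 18, 37, 23), (a, 18, 39, 23), (p, 40, 11, 9)}.
Projecting to A, C, G: {(11, p, 40), (28, a, 18), (37, a, 18), (39, a, 18)}
Set union of the two operands is {(1, s, 27), (11, p, 40), (14, b, 26), (16, p, 9), (21, k, 27), (28, a, 18), (37, a, 18), (39, a, 18), (4, y, 6), (40, w, 38), (7, y, 32)}.
Projecting to A: {1, 11, 14, 16, 21, 28, 37, 39, 4, 40, 7}

{1, 11, 14, 16, 21, 28, 37, 39, 4, 40, 7}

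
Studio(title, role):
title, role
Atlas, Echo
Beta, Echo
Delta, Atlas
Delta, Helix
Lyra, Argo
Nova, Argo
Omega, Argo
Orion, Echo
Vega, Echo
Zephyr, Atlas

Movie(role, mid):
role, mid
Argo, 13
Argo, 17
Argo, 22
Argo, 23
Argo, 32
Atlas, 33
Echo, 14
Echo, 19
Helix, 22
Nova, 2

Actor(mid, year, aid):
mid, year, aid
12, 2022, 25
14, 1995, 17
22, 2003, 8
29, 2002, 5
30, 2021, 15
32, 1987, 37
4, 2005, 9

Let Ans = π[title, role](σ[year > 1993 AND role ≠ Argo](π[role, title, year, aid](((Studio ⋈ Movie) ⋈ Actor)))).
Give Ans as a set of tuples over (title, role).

{(Atlas, Echo), (Beta, Echo), (Delta, Helix), (Orion, Echo), (Vega, Echo)}

Natural join on role: {(Atlas, Echo, 14), (Atlas, Echo, 19), (Beta, Echo, 14), (Beta, Echo, 19), (Delta, Atlas, 33), (Delta, Helix, 22), (Lyra, Argo, 13), (Lyra, Argo, 17), (Lyra, Argo, 22), (Lyra, Argo, 23), (Lyra, Argo, 32), (Nova, Argo, 13), (Nova, Argo, 17), (Nova, Argo, 22), (Nova, Argo, 23), (Nova, Argo, 32), (Omega, Argo, 13), (Omega, Argo, 17), (Omega, Argo, 22), (Omega, Argo, 23), (Omega, Argo, 32), (Orion, Echo, 14), (Orion, Echo, 19), (Vega, Echo, 14), (Vega, Echo, 19), (Zephyr, Atlas, 33)}
Natural join on mid: {(Atlas, Echo, 14, 1995, 17), (Beta, Echo, 14, 1995, 17), (Delta, Helix, 22, 2003, 8), (Lyra, Argo, 22, 2003, 8), (Lyra, Argo, 32, 1987, 37), (Nova, Argo, 22, 2003, 8), (Nova, Argo, 32, 1987, 37), (Omega, Argo, 22, 2003, 8), (Omega, Argo, 32, 1987, 37), (Orion, Echo, 14, 1995, 17), (Vega, Echo, 14, 1995, 17)}
Keep only column(s) role, title, year, aid: {(Argo, Lyra, 1987, 37), (Argo, Lyra, 2003, 8), (Argo, Nova, 1987, 37), (Argo, Nova, 2003, 8), (Argo, Omega, 1987, 37), (Argo, Omega, 2003, 8), (Echo, Atlas, 1995, 17), (Echo, Beta, 1995, 17), (Echo, Orion, 1995, 17), (Echo, Vega, 1995, 17), (Helix, Delta, 2003, 8)}
Selection year > 1993 AND role ≠ Argo: {(Echo, Atlas, 1995, 17), (Echo, Beta, 1995, 17), (Echo, Orion, 1995, 17), (Echo, Vega, 1995, 17), (Helix, Delta, 2003, 8)}
Keep only column(s) title, role: {(Atlas, Echo), (Beta, Echo), (Delta, Helix), (Orion, Echo), (Vega, Echo)}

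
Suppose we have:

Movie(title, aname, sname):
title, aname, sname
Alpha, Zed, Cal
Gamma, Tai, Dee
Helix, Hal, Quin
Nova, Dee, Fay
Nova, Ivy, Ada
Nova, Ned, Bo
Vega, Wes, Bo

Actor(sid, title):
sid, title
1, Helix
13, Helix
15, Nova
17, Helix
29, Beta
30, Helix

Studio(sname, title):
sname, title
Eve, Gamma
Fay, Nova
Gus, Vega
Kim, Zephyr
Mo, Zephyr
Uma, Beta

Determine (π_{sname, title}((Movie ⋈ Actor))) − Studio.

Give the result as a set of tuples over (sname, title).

{(Ada, Nova), (Bo, Nova), (Quin, Helix)}

Movie ⋈ Actor (natural join on title): {(Helix, Hal, Quin, 1), (Helix, Hal, Quin, 13), (Helix, Hal, Quin, 17), (Helix, Hal, Quin, 30), (Nova, Dee, Fay, 15), (Nova, Ivy, Ada, 15), (Nova, Ned, Bo, 15)}
Keep only column(s) sname, title (3 duplicate(s) eliminated): {(Ada, Nova), (Bo, Nova), (Fay, Nova), (Quin, Helix)}
Set difference of the two operands is {(Ada, Nova), (Bo, Nova), (Quin, Helix)}.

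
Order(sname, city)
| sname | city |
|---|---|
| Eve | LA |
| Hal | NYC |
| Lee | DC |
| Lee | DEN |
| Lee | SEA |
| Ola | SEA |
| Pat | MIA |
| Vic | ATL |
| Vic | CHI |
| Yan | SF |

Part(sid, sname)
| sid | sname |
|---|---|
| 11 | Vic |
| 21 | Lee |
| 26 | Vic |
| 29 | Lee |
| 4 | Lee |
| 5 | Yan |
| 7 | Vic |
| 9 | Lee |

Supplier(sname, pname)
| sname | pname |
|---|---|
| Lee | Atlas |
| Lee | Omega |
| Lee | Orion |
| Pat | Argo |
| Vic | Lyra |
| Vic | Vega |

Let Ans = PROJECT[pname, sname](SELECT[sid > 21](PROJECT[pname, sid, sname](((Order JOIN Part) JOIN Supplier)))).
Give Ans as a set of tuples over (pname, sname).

{(Atlas, Lee), (Lyra, Vic), (Omega, Lee), (Orion, Lee), (Vega, Vic)}

Joining Order and Part on sname yields {(Lee, DC, 21), (Lee, DC, 29), (Lee, DC, 4), (Lee, DC, 9), (Lee, DEN, 21), (Lee, DEN, 29), (Lee, DEN, 4), (Lee, DEN, 9), (Lee, SEA, 21), (Lee, SEA, 29), (Lee, SEA, 4), (Lee, SEA, 9), (Vic, ATL, 11), (Vic, ATL, 26), (Vic, ATL, 7), (Vic, CHI, 11), (Vic, CHI, 26), (Vic, CHI, 7), (Yan, SF, 5)}.
Joining (Order JOIN Part) and Supplier on sname yields {(Lee, DC, 21, Atlas), (Lee, DC, 21, Omega), (Lee, DC, 21, Orion), (Lee, DC, 29, Atlas), (Lee, DC, 29, Omega), (Lee, DC, 29, Orion), (Lee, DC, 4, Atlas), (Lee, DC, 4, Omega), (Lee, DC, 4, Orion), (Lee, DC, 9, Atlas), (Lee, DC, 9, Omega), (Lee, DC, 9, Orion), (Lee, DEN, 21, Atlas), (Lee, DEN, 21, Omega), (Lee, DEN, 21, Orion), (Lee, DEN, 29, Atlas), (Lee, DEN, 29, Omega), (Lee, DEN, 29, Orion), (Lee, DEN, 4, Atlas), (Lee, DEN, 4, Omega), (Lee, DEN, 4, Orion), (Lee, DEN, 9, Atlas), (Lee, DEN, 9, Omega), (Lee, DEN, 9, Orion), (Lee, SEA, 21, Atlas), (Lee, SEA, 21, Omega), (Lee, SEA, 21, Orion), (Lee, SEA, 29, Atlas), (Lee, SEA, 29, Omega), (Lee, SEA, 29, Orion), (Lee, SEA, 4, Atlas), (Lee, SEA, 4, Omega), (Lee, SEA, 4, Orion), (Lee, SEA, 9, Atlas), (Lee, SEA, 9, Omega), (Lee, SEA, 9, Orion), (Vic, ATL, 11, Lyra), (Vic, ATL, 11, Vega), (Vic, ATL, 26, Lyra), (Vic, ATL, 26, Vega), (Vic, ATL, 7, Lyra), (Vic, ATL, 7, Vega), (Vic, CHI, 11, Lyra), (Vic, CHI, 11, Vega), (Vic, CHI, 26, Lyra), (Vic, CHI, 26, Vega), (Vic, CHI, 7, Lyra), (Vic, CHI, 7, Vega)}.
Keep only column(s) pname, sid, sname (30 duplicate(s) eliminated): {(Atlas, 21, Lee), (Atlas, 29, Lee), (Atlas, 4, Lee), (Atlas, 9, Lee), (Lyra, 11, Vic), (Lyra, 26, Vic), (Lyra, 7, Vic), (Omega, 21, Lee), (Omega, 29, Lee), (Omega, 4, Lee), (Omega, 9, Lee), (Orion, 21, Lee), (Orion, 29, Lee), (Orion, 4, Lee), (Orion, 9, Lee), (Vega, 11, Vic), (Vega, 26, Vic), (Vega, 7, Vic)}
Selection sid > 21: {(Atlas, 29, Lee), (Lyra, 26, Vic), (Omega, 29, Lee), (Orion, 29, Lee), (Vega, 26, Vic)}
Keep only column(s) pname, sname: {(Atlas, Lee), (Lyra, Vic), (Omega, Lee), (Orion, Lee), (Vega, Vic)}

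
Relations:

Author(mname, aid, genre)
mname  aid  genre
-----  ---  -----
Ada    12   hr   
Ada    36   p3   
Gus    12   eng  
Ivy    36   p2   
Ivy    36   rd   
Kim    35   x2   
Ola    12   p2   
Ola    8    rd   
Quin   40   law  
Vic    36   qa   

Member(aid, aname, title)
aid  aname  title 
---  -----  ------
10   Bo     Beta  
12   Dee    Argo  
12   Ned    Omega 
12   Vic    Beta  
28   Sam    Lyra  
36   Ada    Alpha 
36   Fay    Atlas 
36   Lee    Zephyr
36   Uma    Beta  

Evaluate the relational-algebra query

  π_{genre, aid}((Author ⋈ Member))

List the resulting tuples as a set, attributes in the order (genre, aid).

Natural join on aid: {(Ada, 12, hr, Dee, Argo), (Ada, 12, hr, Ned, Omega), (Ada, 12, hr, Vic, Beta), (Ada, 36, p3, Ada, Alpha), (Ada, 36, p3, Fay, Atlas), (Ada, 36, p3, Lee, Zephyr), (Ada, 36, p3, Uma, Beta), (Gus, 12, eng, Dee, Argo), (Gus, 12, eng, Ned, Omega), (Gus, 12, eng, Vic, Beta), (Ivy, 36, p2, Ada, Alpha), (Ivy, 36, p2, Fay, Atlas), (Ivy, 36, p2, Lee, Zephyr), (Ivy, 36, p2, Uma, Beta), (Ivy, 36, rd, Ada, Alpha), (Ivy, 36, rd, Fay, Atlas), (Ivy, 36, rd, Lee, Zephyr), (Ivy, 36, rd, Uma, Beta), (Ola, 12, p2, Dee, Argo), (Ola, 12, p2, Ned, Omega), (Ola, 12, p2, Vic, Beta), (Vic, 36, qa, Ada, Alpha), (Vic, 36, qa, Fay, Atlas), (Vic, 36, qa, Lee, Zephyr), (Vic, 36, qa, Uma, Beta)}
Keep only column(s) genre, aid (18 duplicate(s) eliminated): {(eng, 12), (hr, 12), (p2, 12), (p2, 36), (p3, 36), (qa, 36), (rd, 36)}

{(eng, 12), (hr, 12), (p2, 12), (p2, 36), (p3, 36), (qa, 36), (rd, 36)}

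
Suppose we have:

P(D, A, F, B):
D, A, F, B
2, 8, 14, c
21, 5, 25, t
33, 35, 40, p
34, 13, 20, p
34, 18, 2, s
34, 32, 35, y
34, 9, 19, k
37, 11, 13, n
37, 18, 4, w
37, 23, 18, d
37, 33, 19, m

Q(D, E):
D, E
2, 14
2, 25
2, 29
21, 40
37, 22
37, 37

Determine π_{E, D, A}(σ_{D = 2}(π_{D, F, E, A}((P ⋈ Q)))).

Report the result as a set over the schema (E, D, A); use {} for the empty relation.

Joining P and Q on D yields {(2, 8, 14, c, 14), (2, 8, 14, c, 25), (2, 8, 14, c, 29), (21, 5, 25, t, 40), (37, 11, 13, n, 22), (37, 11, 13, n, 37), (37, 18, 4, w, 22), (37, 18, 4, w, 37), (37, 23, 18, d, 22), (37, 23, 18, d, 37), (37, 33, 19, m, 22), (37, 33, 19, m, 37)}.
Projecting to D, F, E, A: {(2, 14, 14, 8), (2, 14, 25, 8), (2, 14, 29, 8), (21, 25, 40, 5), (37, 13, 22, 11), (37, 13, 37, 11), (37, 18, 22, 23), (37, 18, 37, 23), (37, 19, 22, 33), (37, 19, 37, 33), (37, 4, 22, 18), (37, 4, 37, 18)}
Selection D = 2: {(2, 14, 14, 8), (2, 14, 25, 8), (2, 14, 29, 8)}
Projecting to E, D, A: {(14, 2, 8), (25, 2, 8), (29, 2, 8)}

{(14, 2, 8), (25, 2, 8), (29, 2, 8)}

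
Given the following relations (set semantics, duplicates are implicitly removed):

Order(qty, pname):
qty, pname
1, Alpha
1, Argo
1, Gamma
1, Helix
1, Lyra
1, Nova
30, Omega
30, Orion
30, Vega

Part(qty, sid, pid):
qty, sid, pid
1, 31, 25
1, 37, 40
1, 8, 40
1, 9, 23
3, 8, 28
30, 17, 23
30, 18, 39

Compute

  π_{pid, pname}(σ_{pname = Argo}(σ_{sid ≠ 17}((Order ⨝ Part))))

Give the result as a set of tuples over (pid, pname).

Natural join on qty: {(1, Alpha, 31, 25), (1, Alpha, 37, 40), (1, Alpha, 8, 40), (1, Alpha, 9, 23), (1, Argo, 31, 25), (1, Argo, 37, 40), (1, Argo, 8, 40), (1, Argo, 9, 23), (1, Gamma, 31, 25), (1, Gamma, 37, 40), (1, Gamma, 8, 40), (1, Gamma, 9, 23), (1, Helix, 31, 25), (1, Helix, 37, 40), (1, Helix, 8, 40), (1, Helix, 9, 23), (1, Lyra, 31, 25), (1, Lyra, 37, 40), (1, Lyra, 8, 40), (1, Lyra, 9, 23), (1, Nova, 31, 25), (1, Nova, 37, 40), (1, Nova, 8, 40), (1, Nova, 9, 23), (30, Omega, 17, 23), (30, Omega, 18, 39), (30, Orion, 17, 23), (30, Orion, 18, 39), (30, Vega, 17, 23), (30, Vega, 18, 39)}
Apply σ_{sid ≠ 17}; surviving tuples: {(1, Alpha, 31, 25), (1, Alpha, 37, 40), (1, Alpha, 8, 40), (1, Alpha, 9, 23), (1, Argo, 31, 25), (1, Argo, 37, 40), (1, Argo, 8, 40), (1, Argo, 9, 23), (1, Gamma, 31, 25), (1, Gamma, 37, 40), (1, Gamma, 8, 40), (1, Gamma, 9, 23), (1, Helix, 31, 25), (1, Helix, 37, 40), (1, Helix, 8, 40), (1, Helix, 9, 23), (1, Lyra, 31, 25), (1, Lyra, 37, 40), (1, Lyra, 8, 40), (1, Lyra, 9, 23), (1, Nova, 31, 25), (1, Nova, 37, 40), (1, Nova, 8, 40), (1, Nova, 9, 23), (30, Omega, 18, 39), (30, Orion, 18, 39), (30, Vega, 18, 39)}
Apply σ_{pname = Argo}; surviving tuples: {(1, Argo, 31, 25), (1, Argo, 37, 40), (1, Argo, 8, 40), (1, Argo, 9, 23)}
π_{pid, pname} gives {(23, Argo), (25, Argo), (40, Argo)} (1 duplicate(s) eliminated).

{(23, Argo), (25, Argo), (40, Argo)}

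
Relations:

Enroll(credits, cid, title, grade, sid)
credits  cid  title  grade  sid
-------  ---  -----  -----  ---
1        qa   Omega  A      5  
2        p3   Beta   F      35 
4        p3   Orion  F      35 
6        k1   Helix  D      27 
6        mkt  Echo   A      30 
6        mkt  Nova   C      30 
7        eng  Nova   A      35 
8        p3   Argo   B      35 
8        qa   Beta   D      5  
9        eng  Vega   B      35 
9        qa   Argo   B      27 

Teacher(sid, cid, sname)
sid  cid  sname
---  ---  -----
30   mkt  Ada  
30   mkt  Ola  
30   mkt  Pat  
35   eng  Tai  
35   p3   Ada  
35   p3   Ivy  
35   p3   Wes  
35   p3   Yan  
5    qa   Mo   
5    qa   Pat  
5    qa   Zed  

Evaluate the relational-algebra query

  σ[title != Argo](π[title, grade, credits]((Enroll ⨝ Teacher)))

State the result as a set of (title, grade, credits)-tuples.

{(Beta, D, 8), (Beta, F, 2), (Echo, A, 6), (Nova, A, 7), (Nova, C, 6), (Omega, A, 1), (Orion, F, 4), (Vega, B, 9)}

Joining Enroll and Teacher on cid, sid yields {(1, qa, Omega, A, 5, Mo), (1, qa, Omega, A, 5, Pat), (1, qa, Omega, A, 5, Zed), (2, p3, Beta, F, 35, Ada), (2, p3, Beta, F, 35, Ivy), (2, p3, Beta, F, 35, Wes), (2, p3, Beta, F, 35, Yan), (4, p3, Orion, F, 35, Ada), (4, p3, Orion, F, 35, Ivy), (4, p3, Orion, F, 35, Wes), (4, p3, Orion, F, 35, Yan), (6, mkt, Echo, A, 30, Ada), (6, mkt, Echo, A, 30, Ola), (6, mkt, Echo, A, 30, Pat), (6, mkt, Nova, C, 30, Ada), (6, mkt, Nova, C, 30, Ola), (6, mkt, Nova, C, 30, Pat), (7, eng, Nova, A, 35, Tai), (8, p3, Argo, B, 35, Ada), (8, p3, Argo, B, 35, Ivy), (8, p3, Argo, B, 35, Wes), (8, p3, Argo, B, 35, Yan), (8, qa, Beta, D, 5, Mo), (8, qa, Beta, D, 5, Pat), (8, qa, Beta, D, 5, Zed), (9, eng, Vega, B, 35, Tai)}.
π_{title, grade, credits} gives {(Argo, B, 8), (Beta, D, 8), (Beta, F, 2), (Echo, A, 6), (Nova, A, 7), (Nova, C, 6), (Omega, A, 1), (Orion, F, 4), (Vega, B, 9)} (17 duplicate(s) eliminated).
σ[title != Argo]: keep tuples satisfying title != Argo → {(Beta, D, 8), (Beta, F, 2), (Echo, A, 6), (Nova, A, 7), (Nova, C, 6), (Omega, A, 1), (Orion, F, 4), (Vega, B, 9)}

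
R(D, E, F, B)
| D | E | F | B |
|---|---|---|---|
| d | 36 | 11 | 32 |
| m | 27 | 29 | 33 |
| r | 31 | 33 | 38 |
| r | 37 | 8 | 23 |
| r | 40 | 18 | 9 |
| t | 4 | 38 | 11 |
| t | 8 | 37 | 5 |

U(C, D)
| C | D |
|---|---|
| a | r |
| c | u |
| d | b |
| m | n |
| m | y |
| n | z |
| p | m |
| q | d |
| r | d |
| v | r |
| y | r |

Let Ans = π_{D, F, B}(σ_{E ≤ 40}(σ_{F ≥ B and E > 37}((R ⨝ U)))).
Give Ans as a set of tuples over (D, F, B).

{(r, 18, 9)}

Joining R and U on D yields {(d, 36, 11, 32, q), (d, 36, 11, 32, r), (m, 27, 29, 33, p), (r, 31, 33, 38, a), (r, 31, 33, 38, v), (r, 31, 33, 38, y), (r, 37, 8, 23, a), (r, 37, 8, 23, v), (r, 37, 8, 23, y), (r, 40, 18, 9, a), (r, 40, 18, 9, v), (r, 40, 18, 9, y)}.
Filtering on F ≥ B and E > 37 leaves {(r, 40, 18, 9, a), (r, 40, 18, 9, v), (r, 40, 18, 9, y)}.
Filtering on E ≤ 40 leaves {(r, 40, 18, 9, a), (r, 40, 18, 9, v), (r, 40, 18, 9, y)}.
Projecting to D, F, B (2 duplicate(s) eliminated): {(r, 18, 9)}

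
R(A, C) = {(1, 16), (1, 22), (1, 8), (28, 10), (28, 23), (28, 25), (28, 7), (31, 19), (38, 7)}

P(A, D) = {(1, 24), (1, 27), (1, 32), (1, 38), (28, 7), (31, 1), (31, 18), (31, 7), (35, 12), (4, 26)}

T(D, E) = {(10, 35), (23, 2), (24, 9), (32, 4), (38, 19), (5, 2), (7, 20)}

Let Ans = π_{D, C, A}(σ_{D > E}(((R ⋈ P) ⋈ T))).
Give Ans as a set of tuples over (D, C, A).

R ⋈ P (natural join on A): {(1, 16, 24), (1, 16, 27), (1, 16, 32), (1, 16, 38), (1, 22, 24), (1, 22, 27), (1, 22, 32), (1, 22, 38), (1, 8, 24), (1, 8, 27), (1, 8, 32), (1, 8, 38), (28, 10, 7), (28, 23, 7), (28, 25, 7), (28, 7, 7), (31, 19, 1), (31, 19, 18), (31, 19, 7)}
(R ⋈ P) ⋈ T (natural join on D): {(1, 16, 24, 9), (1, 16, 32, 4), (1, 16, 38, 19), (1, 22, 24, 9), (1, 22, 32, 4), (1, 22, 38, 19), (1, 8, 24, 9), (1, 8, 32, 4), (1, 8, 38, 19), (28, 10, 7, 20), (28, 23, 7, 20), (28, 25, 7, 20), (28, 7, 7, 20), (31, 19, 7, 20)}
Selection D > E: {(1, 16, 24, 9), (1, 16, 32, 4), (1, 16, 38, 19), (1, 22, 24, 9), (1, 22, 32, 4), (1, 22, 38, 19), (1, 8, 24, 9), (1, 8, 32, 4), (1, 8, 38, 19)}
π_{D, C, A} gives {(24, 16, 1), (24, 22, 1), (24, 8, 1), (32, 16, 1), (32, 22, 1), (32, 8, 1), (38, 16, 1), (38, 22, 1), (38, 8, 1)}.

{(24, 16, 1), (24, 22, 1), (24, 8, 1), (32, 16, 1), (32, 22, 1), (32, 8, 1), (38, 16, 1), (38, 22, 1), (38, 8, 1)}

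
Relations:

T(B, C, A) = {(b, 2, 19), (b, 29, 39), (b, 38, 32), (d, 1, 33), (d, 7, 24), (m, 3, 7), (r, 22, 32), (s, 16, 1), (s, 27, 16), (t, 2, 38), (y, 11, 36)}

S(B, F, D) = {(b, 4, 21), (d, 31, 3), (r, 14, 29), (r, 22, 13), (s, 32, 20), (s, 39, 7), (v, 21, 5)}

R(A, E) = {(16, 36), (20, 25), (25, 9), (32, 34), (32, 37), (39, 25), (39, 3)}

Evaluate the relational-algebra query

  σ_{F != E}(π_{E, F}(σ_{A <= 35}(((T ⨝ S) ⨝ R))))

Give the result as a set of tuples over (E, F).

Natural join on B: {(b, 2, 19, 4, 21), (b, 29, 39, 4, 21), (b, 38, 32, 4, 21), (d, 1, 33, 31, 3), (d, 7, 24, 31, 3), (r, 22, 32, 14, 29), (r, 22, 32, 22, 13), (s, 16, 1, 32, 20), (s, 16, 1, 39, 7), (s, 27, 16, 32, 20), (s, 27, 16, 39, 7)}
Natural join on A: {(b, 29, 39, 4, 21, 25), (b, 29, 39, 4, 21, 3), (b, 38, 32, 4, 21, 34), (b, 38, 32, 4, 21, 37), (r, 22, 32, 14, 29, 34), (r, 22, 32, 14, 29, 37), (r, 22, 32, 22, 13, 34), (r, 22, 32, 22, 13, 37), (s, 27, 16, 32, 20, 36), (s, 27, 16, 39, 7, 36)}
Filtering on A <= 35 leaves {(b, 38, 32, 4, 21, 34), (b, 38, 32, 4, 21, 37), (r, 22, 32, 14, 29, 34), (r, 22, 32, 14, 29, 37), (r, 22, 32, 22, 13, 34), (r, 22, 32, 22, 13, 37), (s, 27, 16, 32, 20, 36), (s, 27, 16, 39, 7, 36)}.
π[E, F]: project onto (E, F) → {(34, 14), (34, 22), (34, 4), (36, 32), (36, 39), (37, 14), (37, 22), (37, 4)}
Filtering on F != E leaves {(34, 14), (34, 22), (34, 4), (36, 32), (36, 39), (37, 14), (37, 22), (37, 4)}.

{(34, 14), (34, 22), (34, 4), (36, 32), (36, 39), (37, 14), (37, 22), (37, 4)}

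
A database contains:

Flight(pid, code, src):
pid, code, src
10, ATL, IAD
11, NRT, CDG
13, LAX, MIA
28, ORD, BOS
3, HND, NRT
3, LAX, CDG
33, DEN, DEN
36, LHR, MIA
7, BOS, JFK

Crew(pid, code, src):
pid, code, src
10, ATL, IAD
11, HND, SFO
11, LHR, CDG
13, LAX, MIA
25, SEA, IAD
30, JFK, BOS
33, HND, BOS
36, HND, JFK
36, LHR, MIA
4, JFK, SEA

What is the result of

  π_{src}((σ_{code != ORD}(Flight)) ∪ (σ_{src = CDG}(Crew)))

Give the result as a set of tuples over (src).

σ[code != ORD]: keep tuples satisfying code != ORD → {(10, ATL, IAD), (11, NRT, CDG), (13, LAX, MIA), (3, HND, NRT), (3, LAX, CDG), (33, DEN, DEN), (36, LHR, MIA), (7, BOS, JFK)}
σ[src = CDG]: keep tuples satisfying src = CDG → {(11, LHR, CDG)}
Union: {(10, ATL, IAD), (11, NRT, CDG), (13, LAX, MIA), (3, HND, NRT), (3, LAX, CDG), (33, DEN, DEN), (36, LHR, MIA), (7, BOS, JFK)} with {(11, LHR, CDG)} → {(10, ATL, IAD), (11, LHR, CDG), (11, NRT, CDG), (13, LAX, MIA), (3, HND, NRT), (3, LAX, CDG), (33, DEN, DEN), (36, LHR, MIA), (7, BOS, JFK)}
Keep only column(s) src (3 duplicate(s) eliminated): {CDG, DEN, IAD, JFK, MIA, NRT}

{CDG, DEN, IAD, JFK, MIA, NRT}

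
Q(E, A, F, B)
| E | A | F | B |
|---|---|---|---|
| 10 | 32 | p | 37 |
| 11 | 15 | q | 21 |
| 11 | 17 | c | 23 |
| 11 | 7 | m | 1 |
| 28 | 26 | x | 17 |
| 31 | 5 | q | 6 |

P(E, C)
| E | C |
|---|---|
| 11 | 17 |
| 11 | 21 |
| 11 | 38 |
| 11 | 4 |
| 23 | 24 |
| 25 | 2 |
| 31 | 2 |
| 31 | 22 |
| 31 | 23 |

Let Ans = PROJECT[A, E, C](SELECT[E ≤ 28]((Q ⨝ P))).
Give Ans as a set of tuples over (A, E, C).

{(15, 11, 17), (15, 11, 21), (15, 11, 38), (15, 11, 4), (17, 11, 17), (17, 11, 21), (17, 11, 38), (17, 11, 4), (7, 11, 17), (7, 11, 21), (7, 11, 38), (7, 11, 4)}

Joining Q and P on E yields {(11, 15, q, 21, 17), (11, 15, q, 21, 21), (11, 15, q, 21, 38), (11, 15, q, 21, 4), (11, 17, c, 23, 17), (11, 17, c, 23, 21), (11, 17, c, 23, 38), (11, 17, c, 23, 4), (11, 7, m, 1, 17), (11, 7, m, 1, 21), (11, 7, m, 1, 38), (11, 7, m, 1, 4), (31, 5, q, 6, 2), (31, 5, q, 6, 22), (31, 5, q, 6, 23)}.
Apply σ_{E ≤ 28}; surviving tuples: {(11, 15, q, 21, 17), (11, 15, q, 21, 21), (11, 15, q, 21, 38), (11, 15, q, 21, 4), (11, 17, c, 23, 17), (11, 17, c, 23, 21), (11, 17, c, 23, 38), (11, 17, c, 23, 4), (11, 7, m, 1, 17), (11, 7, m, 1, 21), (11, 7, m, 1, 38), (11, 7, m, 1, 4)}
Projecting to A, E, C: {(15, 11, 17), (15, 11, 21), (15, 11, 38), (15, 11, 4), (17, 11, 17), (17, 11, 21), (17, 11, 38), (17, 11, 4), (7, 11, 17), (7, 11, 21), (7, 11, 38), (7, 11, 4)}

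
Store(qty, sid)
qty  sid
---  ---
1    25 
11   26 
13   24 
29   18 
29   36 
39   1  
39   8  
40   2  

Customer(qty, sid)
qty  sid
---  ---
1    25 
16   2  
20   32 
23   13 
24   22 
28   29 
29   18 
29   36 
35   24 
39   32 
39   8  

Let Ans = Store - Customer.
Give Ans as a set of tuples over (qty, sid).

{(11, 26), (13, 24), (39, 1), (40, 2)}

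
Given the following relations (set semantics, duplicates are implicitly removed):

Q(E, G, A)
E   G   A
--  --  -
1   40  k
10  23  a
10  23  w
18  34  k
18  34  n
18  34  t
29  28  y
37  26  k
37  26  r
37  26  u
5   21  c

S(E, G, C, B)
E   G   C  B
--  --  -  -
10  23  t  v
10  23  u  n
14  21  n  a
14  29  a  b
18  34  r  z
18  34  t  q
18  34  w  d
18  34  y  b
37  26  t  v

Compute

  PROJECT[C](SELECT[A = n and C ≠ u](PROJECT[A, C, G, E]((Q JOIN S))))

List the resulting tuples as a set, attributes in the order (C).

{r, t, w, y}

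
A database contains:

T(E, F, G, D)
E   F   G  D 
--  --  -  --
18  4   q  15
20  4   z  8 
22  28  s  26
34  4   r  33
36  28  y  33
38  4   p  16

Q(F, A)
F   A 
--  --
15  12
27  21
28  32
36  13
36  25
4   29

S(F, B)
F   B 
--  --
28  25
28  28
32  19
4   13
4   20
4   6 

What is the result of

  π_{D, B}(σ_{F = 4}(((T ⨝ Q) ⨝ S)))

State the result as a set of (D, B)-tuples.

Joining T and Q on F yields {(18, 4, q, 15, 29), (20, 4, z, 8, 29), (22, 28, s, 26, 32), (34, 4, r, 33, 29), (36, 28, y, 33, 32), (38, 4, p, 16, 29)}.
Joining (T ⨝ Q) and S on F yields {(18, 4, q, 15, 29, 13), (18, 4, q, 15, 29, 20), (18, 4, q, 15, 29, 6), (20, 4, z, 8, 29, 13), (20, 4, z, 8, 29, 20), (20, 4, z, 8, 29, 6), (22, 28, s, 26, 32, 25), (22, 28, s, 26, 32, 28), (34, 4, r, 33, 29, 13), (34, 4, r, 33, 29, 20), (34, 4, r, 33, 29, 6), (36, 28, y, 33, 32, 25), (36, 28, y, 33, 32, 28), (38, 4, p, 16, 29, 13), (38, 4, p, 16, 29, 20), (38, 4, p, 16, 29, 6)}.
Selection F = 4: {(18, 4, q, 15, 29, 13), (18, 4, q, 15, 29, 20), (18, 4, q, 15, 29, 6), (20, 4, z, 8, 29, 13), (20, 4, z, 8, 29, 20), (20, 4, z, 8, 29, 6), (34, 4, r, 33, 29, 13), (34, 4, r, 33, 29, 20), (34, 4, r, 33, 29, 6), (38, 4, p, 16, 29, 13), (38, 4, p, 16, 29, 20), (38, 4, p, 16, 29, 6)}
Keep only column(s) D, B: {(15, 13), (15, 20), (15, 6), (16, 13), (16, 20), (16, 6), (33, 13), (33, 20), (33, 6), (8, 13), (8, 20), (8, 6)}

{(15, 13), (15, 20), (15, 6), (16, 13), (16, 20), (16, 6), (33, 13), (33, 20), (33, 6), (8, 13), (8, 20), (8, 6)}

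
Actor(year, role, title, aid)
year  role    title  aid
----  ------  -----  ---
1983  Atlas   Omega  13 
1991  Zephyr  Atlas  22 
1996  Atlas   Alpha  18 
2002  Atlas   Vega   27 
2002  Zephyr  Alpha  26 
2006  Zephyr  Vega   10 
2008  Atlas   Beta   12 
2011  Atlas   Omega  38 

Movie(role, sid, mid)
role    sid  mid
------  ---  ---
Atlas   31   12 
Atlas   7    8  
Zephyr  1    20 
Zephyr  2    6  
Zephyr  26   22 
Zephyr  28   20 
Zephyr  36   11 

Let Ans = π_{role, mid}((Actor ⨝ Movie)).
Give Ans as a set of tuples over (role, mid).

{(Atlas, 12), (Atlas, 8), (Zephyr, 11), (Zephyr, 20), (Zephyr, 22), (Zephyr, 6)}

Joining Actor and Movie on role yields {(1983, Atlas, Omega, 13, 31, 12), (1983, Atlas, Omega, 13, 7, 8), (1991, Zephyr, Atlas, 22, 1, 20), (1991, Zephyr, Atlas, 22, 2, 6), (1991, Zephyr, Atlas, 22, 26, 22), (1991, Zephyr, Atlas, 22, 28, 20), (1991, Zephyr, Atlas, 22, 36, 11), (1996, Atlas, Alpha, 18, 31, 12), (1996, Atlas, Alpha, 18, 7, 8), (2002, Atlas, Vega, 27, 31, 12), (2002, Atlas, Vega, 27, 7, 8), (2002, Zephyr, Alpha, 26, 1, 20), (2002, Zephyr, Alpha, 26, 2, 6), (2002, Zephyr, Alpha, 26, 26, 22), (2002, Zephyr, Alpha, 26, 28, 20), (2002, Zephyr, Alpha, 26, 36, 11), (2006, Zephyr, Vega, 10, 1, 20), (2006, Zephyr, Vega, 10, 2, 6), (2006, Zephyr, Vega, 10, 26, 22), (2006, Zephyr, Vega, 10, 28, 20), (2006, Zephyr, Vega, 10, 36, 11), (2008, Atlas, Beta, 12, 31, 12), (2008, Atlas, Beta, 12, 7, 8), (2011, Atlas, Omega, 38, 31, 12), (2011, Atlas, Omega, 38, 7, 8)}.
Keep only column(s) role, mid (19 duplicate(s) eliminated): {(Atlas, 12), (Atlas, 8), (Zephyr, 11), (Zephyr, 20), (Zephyr, 22), (Zephyr, 6)}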